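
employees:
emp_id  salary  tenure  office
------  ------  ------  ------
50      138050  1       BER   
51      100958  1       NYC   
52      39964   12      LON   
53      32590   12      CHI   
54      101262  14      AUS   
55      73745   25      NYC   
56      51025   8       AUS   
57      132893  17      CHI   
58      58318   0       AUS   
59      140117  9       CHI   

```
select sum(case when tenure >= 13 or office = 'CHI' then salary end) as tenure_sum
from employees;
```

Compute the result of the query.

480607

emp_id=50: ✗
emp_id=51: ✗
emp_id=52: ✗
emp_id=53: ✓ → 32590
emp_id=54: ✓ → 101262
emp_id=55: ✓ → 73745
emp_id=56: ✗
emp_id=57: ✓ → 132893
emp_id=58: ✗
emp_id=59: ✓ → 140117
tenure_sum = 32590 + 101262 + 73745 + 132893 + 140117 = 480607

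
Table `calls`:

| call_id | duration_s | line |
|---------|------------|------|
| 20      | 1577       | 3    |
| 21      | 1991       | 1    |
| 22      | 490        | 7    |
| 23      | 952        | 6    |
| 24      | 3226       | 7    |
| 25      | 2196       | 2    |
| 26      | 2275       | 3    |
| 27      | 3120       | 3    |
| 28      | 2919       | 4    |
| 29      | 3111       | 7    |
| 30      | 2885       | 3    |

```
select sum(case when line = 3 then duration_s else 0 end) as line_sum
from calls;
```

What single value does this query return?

call_id=20: ✓ → 1577
call_id=21: ✗
call_id=22: ✗
call_id=23: ✗
call_id=24: ✗
call_id=25: ✗
call_id=26: ✓ → 2275
call_id=27: ✓ → 3120
call_id=28: ✗
call_id=29: ✗
call_id=30: ✓ → 2885
line_sum = 1577 + 2275 + 3120 + 2885 = 9857

9857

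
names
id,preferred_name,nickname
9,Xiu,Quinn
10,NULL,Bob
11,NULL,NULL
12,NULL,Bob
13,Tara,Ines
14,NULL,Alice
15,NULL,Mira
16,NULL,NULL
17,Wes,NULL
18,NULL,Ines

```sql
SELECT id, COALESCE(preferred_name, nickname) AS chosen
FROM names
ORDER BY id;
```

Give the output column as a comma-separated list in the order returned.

id=9: preferred_name=Xiu → Xiu
id=10: preferred_name=NULL, nickname=Bob → Bob
id=11: preferred_name=NULL, nickname=NULL (all NULL) → NULL
id=12: preferred_name=NULL, nickname=Bob → Bob
id=13: preferred_name=Tara → Tara
id=14: preferred_name=NULL, nickname=Alice → Alice
id=15: preferred_name=NULL, nickname=Mira → Mira
id=16: preferred_name=NULL, nickname=NULL (all NULL) → NULL
id=17: preferred_name=Wes → Wes
id=18: preferred_name=NULL, nickname=Ines → Ines

Xiu, Bob, NULL, Bob, Tara, Alice, Mira, NULL, Wes, Ines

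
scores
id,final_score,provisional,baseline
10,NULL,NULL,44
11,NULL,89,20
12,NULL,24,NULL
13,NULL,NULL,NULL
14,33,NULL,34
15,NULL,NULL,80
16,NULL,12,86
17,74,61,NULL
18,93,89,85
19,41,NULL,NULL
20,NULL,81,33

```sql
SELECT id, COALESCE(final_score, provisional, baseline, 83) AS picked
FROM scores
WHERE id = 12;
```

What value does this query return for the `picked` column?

id = 12: final_score=NULL, provisional=24, baseline=NULL.
final_score=NULL, provisional=24 → 24

24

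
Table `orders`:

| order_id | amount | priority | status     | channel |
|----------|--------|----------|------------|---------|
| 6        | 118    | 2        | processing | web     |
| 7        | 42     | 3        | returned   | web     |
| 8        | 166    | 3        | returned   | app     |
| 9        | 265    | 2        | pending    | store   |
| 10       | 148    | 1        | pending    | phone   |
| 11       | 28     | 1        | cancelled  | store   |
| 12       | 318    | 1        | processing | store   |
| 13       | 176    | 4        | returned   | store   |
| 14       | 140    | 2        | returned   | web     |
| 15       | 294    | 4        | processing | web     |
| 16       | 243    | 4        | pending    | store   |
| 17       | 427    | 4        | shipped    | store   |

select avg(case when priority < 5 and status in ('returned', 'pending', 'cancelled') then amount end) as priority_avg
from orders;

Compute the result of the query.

151

order_id=6: ✗
order_id=7: ✓ → 42
order_id=8: ✓ → 166
order_id=9: ✓ → 265
order_id=10: ✓ → 148
order_id=11: ✓ → 28
order_id=12: ✗
order_id=13: ✓ → 176
order_id=14: ✓ → 140
order_id=15: ✗
order_id=16: ✓ → 243
order_id=17: ✗
priority_avg = (42 + 166 + 265 + 148 + 28 + 176 + 140 + 243) / 8 = 151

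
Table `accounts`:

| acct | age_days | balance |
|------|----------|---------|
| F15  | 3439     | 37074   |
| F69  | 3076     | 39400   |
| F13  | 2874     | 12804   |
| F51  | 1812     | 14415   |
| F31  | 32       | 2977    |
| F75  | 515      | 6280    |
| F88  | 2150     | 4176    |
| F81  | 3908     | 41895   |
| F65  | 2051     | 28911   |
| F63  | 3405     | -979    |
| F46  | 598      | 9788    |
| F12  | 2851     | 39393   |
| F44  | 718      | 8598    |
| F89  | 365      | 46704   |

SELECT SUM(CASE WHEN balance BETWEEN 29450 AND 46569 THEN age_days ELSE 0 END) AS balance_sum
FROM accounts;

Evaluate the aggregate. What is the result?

acct=F15: ✓ → 3439
acct=F69: ✓ → 3076
acct=F13: ✗
acct=F51: ✗
acct=F31: ✗
acct=F75: ✗
acct=F88: ✗
acct=F81: ✓ → 3908
acct=F65: ✗
acct=F63: ✗
acct=F46: ✗
acct=F12: ✓ → 2851
acct=F44: ✗
acct=F89: ✗
balance_sum = 3439 + 3076 + 3908 + 2851 = 13274

13274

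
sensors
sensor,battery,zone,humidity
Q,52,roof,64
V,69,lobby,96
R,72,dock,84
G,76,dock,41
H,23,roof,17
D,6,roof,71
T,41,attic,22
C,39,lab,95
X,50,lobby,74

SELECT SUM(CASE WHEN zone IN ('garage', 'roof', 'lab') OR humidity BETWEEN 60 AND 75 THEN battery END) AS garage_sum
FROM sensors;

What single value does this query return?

170

sensor=Q: ✓ → 52
sensor=V: ✗
sensor=R: ✗
sensor=G: ✗
sensor=H: ✓ → 23
sensor=D: ✓ → 6
sensor=T: ✗
sensor=C: ✓ → 39
sensor=X: ✓ → 50
garage_sum = 52 + 23 + 6 + 39 + 50 = 170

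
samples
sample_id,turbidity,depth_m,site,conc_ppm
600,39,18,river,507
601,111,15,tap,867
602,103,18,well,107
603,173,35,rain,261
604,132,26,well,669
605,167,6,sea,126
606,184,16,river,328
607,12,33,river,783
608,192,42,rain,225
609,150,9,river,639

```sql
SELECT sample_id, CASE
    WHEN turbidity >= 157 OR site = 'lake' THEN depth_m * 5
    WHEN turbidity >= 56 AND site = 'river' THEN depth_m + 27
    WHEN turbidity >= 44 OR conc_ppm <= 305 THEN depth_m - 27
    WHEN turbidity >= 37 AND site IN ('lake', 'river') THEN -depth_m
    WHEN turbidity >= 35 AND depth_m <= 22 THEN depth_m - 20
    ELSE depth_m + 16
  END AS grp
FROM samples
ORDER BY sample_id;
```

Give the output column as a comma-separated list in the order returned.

-18, -12, -9, 175, -1, 30, 80, 49, 210, 36

sample_id=600: turbidity >= 37 AND site IN ('lake', 'river') → -18
sample_id=601: turbidity >= 44 OR conc_ppm <= 305 → -12
sample_id=602: turbidity >= 44 OR conc_ppm <= 305 → -9
sample_id=603: turbidity >= 157 OR site = 'lake' → 175
sample_id=604: turbidity >= 44 OR conc_ppm <= 305 → -1
sample_id=605: turbidity >= 157 OR site = 'lake' → 30
sample_id=606: turbidity >= 157 OR site = 'lake' → 80
sample_id=607: ELSE → 49
sample_id=608: turbidity >= 157 OR site = 'lake' → 210
sample_id=609: turbidity >= 56 AND site = 'river' → 36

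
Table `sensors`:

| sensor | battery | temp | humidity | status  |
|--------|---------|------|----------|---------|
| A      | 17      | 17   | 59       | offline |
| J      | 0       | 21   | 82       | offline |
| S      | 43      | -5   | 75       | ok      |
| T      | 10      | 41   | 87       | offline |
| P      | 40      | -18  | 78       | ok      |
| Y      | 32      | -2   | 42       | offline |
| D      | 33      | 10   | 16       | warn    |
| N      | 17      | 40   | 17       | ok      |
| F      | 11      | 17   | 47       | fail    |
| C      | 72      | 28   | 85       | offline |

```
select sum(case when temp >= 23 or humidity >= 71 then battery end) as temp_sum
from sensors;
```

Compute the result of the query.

sensor=A: ✗
sensor=J: ✓ → 0
sensor=S: ✓ → 43
sensor=T: ✓ → 10
sensor=P: ✓ → 40
sensor=Y: ✗
sensor=D: ✗
sensor=N: ✓ → 17
sensor=F: ✗
sensor=C: ✓ → 72
temp_sum = 43 + 10 + 40 + 17 + 72 = 182

182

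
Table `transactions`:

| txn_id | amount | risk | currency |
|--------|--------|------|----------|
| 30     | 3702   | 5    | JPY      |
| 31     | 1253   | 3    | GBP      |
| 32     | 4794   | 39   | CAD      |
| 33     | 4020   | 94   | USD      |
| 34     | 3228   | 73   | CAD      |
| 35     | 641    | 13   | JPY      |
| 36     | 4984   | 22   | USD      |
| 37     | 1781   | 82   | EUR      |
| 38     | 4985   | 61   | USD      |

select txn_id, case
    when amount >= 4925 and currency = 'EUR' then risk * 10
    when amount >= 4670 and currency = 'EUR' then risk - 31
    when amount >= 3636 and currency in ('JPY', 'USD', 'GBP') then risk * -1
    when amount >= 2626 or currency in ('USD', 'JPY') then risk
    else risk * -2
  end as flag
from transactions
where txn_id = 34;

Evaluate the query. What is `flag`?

73

txn_id = 34: amount=3228, risk=73, currency=CAD.
amount >= 4925 and currency = 'EUR' → false
amount >= 4670 and currency = 'EUR' → false
amount >= 3636 and currency in ('JPY', 'USD', 'GBP') → false
amount >= 2626 or currency in ('USD', 'JPY') → true → 73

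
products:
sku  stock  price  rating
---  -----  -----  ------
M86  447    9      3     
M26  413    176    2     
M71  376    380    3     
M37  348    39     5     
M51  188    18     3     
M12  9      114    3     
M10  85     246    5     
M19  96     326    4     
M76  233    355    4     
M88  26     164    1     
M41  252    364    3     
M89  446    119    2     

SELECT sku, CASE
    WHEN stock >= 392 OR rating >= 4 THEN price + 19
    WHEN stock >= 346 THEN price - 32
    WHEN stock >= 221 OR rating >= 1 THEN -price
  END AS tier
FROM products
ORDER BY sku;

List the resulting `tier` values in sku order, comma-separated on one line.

265, -114, 345, 195, 58, -364, -18, 348, 374, 28, -164, 138

sku=M10: stock >= 392 OR rating >= 4 → 265
sku=M12: stock >= 221 OR rating >= 1 → -114
sku=M19: stock >= 392 OR rating >= 4 → 345
sku=M26: stock >= 392 OR rating >= 4 → 195
sku=M37: stock >= 392 OR rating >= 4 → 58
sku=M41: stock >= 221 OR rating >= 1 → -364
sku=M51: stock >= 221 OR rating >= 1 → -18
sku=M71: stock >= 346 → 348
sku=M76: stock >= 392 OR rating >= 4 → 374
sku=M86: stock >= 392 OR rating >= 4 → 28
sku=M88: stock >= 221 OR rating >= 1 → -164
sku=M89: stock >= 392 OR rating >= 4 → 138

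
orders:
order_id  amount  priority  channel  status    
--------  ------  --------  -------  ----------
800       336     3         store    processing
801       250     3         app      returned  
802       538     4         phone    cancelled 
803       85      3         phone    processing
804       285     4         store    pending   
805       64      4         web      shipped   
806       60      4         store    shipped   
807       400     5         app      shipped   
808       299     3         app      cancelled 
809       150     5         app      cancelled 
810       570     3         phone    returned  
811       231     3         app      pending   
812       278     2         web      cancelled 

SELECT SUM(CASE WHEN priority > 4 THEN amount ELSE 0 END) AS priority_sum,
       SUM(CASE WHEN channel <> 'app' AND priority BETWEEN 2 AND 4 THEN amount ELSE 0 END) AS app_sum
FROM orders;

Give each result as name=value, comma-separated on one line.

priority_sum=550, app_sum=2216

[priority_sum: priority > 4]
order_id=800: ✗
order_id=801: ✗
order_id=802: ✗
order_id=803: ✗
order_id=804: ✗
order_id=805: ✗
order_id=806: ✗
order_id=807: ✓ → 400
order_id=808: ✗
order_id=809: ✓ → 150
order_id=810: ✗
order_id=811: ✗
order_id=812: ✗
priority_sum = 400 + 150 = 550
—
[app_sum: channel <> 'app' AND priority BETWEEN 2 AND 4]
order_id=800: ✓ → 336
order_id=801: ✗
order_id=802: ✓ → 538
order_id=803: ✓ → 85
order_id=804: ✓ → 285
order_id=805: ✓ → 64
order_id=806: ✓ → 60
order_id=807: ✗
order_id=808: ✗
order_id=809: ✗
order_id=810: ✓ → 570
order_id=811: ✗
order_id=812: ✓ → 278
app_sum = 336 + 538 + 85 + 285 + 64 + 60 + 570 + 278 = 2216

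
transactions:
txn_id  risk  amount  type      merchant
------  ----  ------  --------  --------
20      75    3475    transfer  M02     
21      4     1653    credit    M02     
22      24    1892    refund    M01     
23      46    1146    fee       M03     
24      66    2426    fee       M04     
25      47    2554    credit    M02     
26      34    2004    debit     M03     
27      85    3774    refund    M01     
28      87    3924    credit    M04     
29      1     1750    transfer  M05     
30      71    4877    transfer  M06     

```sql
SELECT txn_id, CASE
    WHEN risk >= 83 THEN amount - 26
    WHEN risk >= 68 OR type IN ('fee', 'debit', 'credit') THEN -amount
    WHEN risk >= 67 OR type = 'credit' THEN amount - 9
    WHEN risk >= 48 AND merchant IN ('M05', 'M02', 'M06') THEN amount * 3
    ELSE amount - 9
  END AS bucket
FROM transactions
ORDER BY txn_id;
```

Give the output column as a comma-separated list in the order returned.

txn_id=20: risk >= 68 OR type IN ('fee', 'debit', 'credit') → -3475
txn_id=21: risk >= 68 OR type IN ('fee', 'debit', 'credit') → -1653
txn_id=22: ELSE → 1883
txn_id=23: risk >= 68 OR type IN ('fee', 'debit', 'credit') → -1146
txn_id=24: risk >= 68 OR type IN ('fee', 'debit', 'credit') → -2426
txn_id=25: risk >= 68 OR type IN ('fee', 'debit', 'credit') → -2554
txn_id=26: risk >= 68 OR type IN ('fee', 'debit', 'credit') → -2004
txn_id=27: risk >= 83 → 3748
txn_id=28: risk >= 83 → 3898
txn_id=29: ELSE → 1741
txn_id=30: risk >= 68 OR type IN ('fee', 'debit', 'credit') → -4877

-3475, -1653, 1883, -1146, -2426, -2554, -2004, 3748, 3898, 1741, -4877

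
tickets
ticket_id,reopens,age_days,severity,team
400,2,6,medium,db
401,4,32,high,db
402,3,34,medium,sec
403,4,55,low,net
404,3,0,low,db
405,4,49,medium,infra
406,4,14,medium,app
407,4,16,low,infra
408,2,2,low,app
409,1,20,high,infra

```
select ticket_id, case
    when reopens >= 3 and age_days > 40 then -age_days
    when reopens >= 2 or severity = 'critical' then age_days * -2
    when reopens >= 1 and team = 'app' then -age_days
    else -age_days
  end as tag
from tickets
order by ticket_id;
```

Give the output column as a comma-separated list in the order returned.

-12, -64, -68, -55, 0, -49, -28, -32, -4, -20

ticket_id=400: reopens >= 2 or severity = 'critical' → -12
ticket_id=401: reopens >= 2 or severity = 'critical' → -64
ticket_id=402: reopens >= 2 or severity = 'critical' → -68
ticket_id=403: reopens >= 3 and age_days > 40 → -55
ticket_id=404: reopens >= 2 or severity = 'critical' → 0
ticket_id=405: reopens >= 3 and age_days > 40 → -49
ticket_id=406: reopens >= 2 or severity = 'critical' → -28
ticket_id=407: reopens >= 2 or severity = 'critical' → -32
ticket_id=408: reopens >= 2 or severity = 'critical' → -4
ticket_id=409: ELSE → -20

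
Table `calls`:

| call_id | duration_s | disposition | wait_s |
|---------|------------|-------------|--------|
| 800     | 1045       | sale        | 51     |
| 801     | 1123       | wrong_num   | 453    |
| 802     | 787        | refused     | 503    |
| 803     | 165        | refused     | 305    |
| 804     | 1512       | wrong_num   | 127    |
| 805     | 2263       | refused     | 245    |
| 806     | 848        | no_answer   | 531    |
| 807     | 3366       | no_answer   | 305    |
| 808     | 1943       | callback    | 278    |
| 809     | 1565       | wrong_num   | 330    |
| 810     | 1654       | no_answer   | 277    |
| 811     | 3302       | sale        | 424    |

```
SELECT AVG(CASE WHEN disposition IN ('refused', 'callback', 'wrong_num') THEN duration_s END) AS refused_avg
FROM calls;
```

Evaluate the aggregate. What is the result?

1336.8571428571

call_id=800: ✗
call_id=801: ✓ → 1123
call_id=802: ✓ → 787
call_id=803: ✓ → 165
call_id=804: ✓ → 1512
call_id=805: ✓ → 2263
call_id=806: ✗
call_id=807: ✗
call_id=808: ✓ → 1943
call_id=809: ✓ → 1565
call_id=810: ✗
call_id=811: ✗
refused_avg = (1123 + 787 + 165 + 1512 + 2263 + 1943 + 1565) / 7 = 1336.8571428571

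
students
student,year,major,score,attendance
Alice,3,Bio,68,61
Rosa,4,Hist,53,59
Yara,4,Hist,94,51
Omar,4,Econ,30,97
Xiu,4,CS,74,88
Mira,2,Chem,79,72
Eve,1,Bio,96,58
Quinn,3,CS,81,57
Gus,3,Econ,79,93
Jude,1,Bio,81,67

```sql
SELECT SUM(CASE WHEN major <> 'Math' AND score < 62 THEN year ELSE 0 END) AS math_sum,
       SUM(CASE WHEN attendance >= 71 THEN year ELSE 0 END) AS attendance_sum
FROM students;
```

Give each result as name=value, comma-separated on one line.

[math_sum: major <> 'Math' AND score < 62]
student=Alice: ✗
student=Rosa: ✓ → 4
student=Yara: ✗
student=Omar: ✓ → 4
student=Xiu: ✗
student=Mira: ✗
student=Eve: ✗
student=Quinn: ✗
student=Gus: ✗
student=Jude: ✗
math_sum = 4 + 4 = 8
—
[attendance_sum: attendance >= 71]
student=Alice: ✗
student=Rosa: ✗
student=Yara: ✗
student=Omar: ✓ → 4
student=Xiu: ✓ → 4
student=Mira: ✓ → 2
student=Eve: ✗
student=Quinn: ✗
student=Gus: ✓ → 3
student=Jude: ✗
attendance_sum = 4 + 4 + 2 + 3 = 13

math_sum=8, attendance_sum=13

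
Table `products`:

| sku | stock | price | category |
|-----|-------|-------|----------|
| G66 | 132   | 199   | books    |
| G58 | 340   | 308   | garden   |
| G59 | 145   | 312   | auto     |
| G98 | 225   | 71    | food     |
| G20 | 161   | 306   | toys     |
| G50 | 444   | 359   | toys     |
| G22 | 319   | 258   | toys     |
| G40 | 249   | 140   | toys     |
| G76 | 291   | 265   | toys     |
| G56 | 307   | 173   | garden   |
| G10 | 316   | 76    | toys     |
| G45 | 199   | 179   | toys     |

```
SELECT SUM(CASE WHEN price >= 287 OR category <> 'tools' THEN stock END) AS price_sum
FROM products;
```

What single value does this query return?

sku=G66: ✓ → 132
sku=G58: ✓ → 340
sku=G59: ✓ → 145
sku=G98: ✓ → 225
sku=G20: ✓ → 161
sku=G50: ✓ → 444
sku=G22: ✓ → 319
sku=G40: ✓ → 249
sku=G76: ✓ → 291
sku=G56: ✓ → 307
sku=G10: ✓ → 316
sku=G45: ✓ → 199
price_sum = 132 + 340 + 145 + 225 + 161 + 444 + 319 + 249 + 291 + 307 + 316 + 199 = 3128

3128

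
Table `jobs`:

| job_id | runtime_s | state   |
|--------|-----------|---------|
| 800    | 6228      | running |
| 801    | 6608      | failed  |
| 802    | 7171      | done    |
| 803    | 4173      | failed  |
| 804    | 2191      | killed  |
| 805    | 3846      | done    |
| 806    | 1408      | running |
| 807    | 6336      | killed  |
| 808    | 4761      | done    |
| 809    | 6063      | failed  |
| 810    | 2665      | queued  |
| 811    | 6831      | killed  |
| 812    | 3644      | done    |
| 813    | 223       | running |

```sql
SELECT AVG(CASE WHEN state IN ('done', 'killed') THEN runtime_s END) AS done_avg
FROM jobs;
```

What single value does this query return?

job_id=800: ✗
job_id=801: ✗
job_id=802: ✓ → 7171
job_id=803: ✗
job_id=804: ✓ → 2191
job_id=805: ✓ → 3846
job_id=806: ✗
job_id=807: ✓ → 6336
job_id=808: ✓ → 4761
job_id=809: ✗
job_id=810: ✗
job_id=811: ✓ → 6831
job_id=812: ✓ → 3644
job_id=813: ✗
done_avg = (7171 + 2191 + 3846 + 6336 + 4761 + 6831 + 3644) / 7 = 4968.5714285714

4968.5714285714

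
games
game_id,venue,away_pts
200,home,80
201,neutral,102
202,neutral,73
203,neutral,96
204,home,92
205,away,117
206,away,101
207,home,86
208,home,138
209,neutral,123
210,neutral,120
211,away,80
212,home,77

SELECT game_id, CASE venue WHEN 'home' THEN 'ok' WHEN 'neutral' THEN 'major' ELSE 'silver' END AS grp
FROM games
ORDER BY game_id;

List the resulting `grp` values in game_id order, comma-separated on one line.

game_id=200: venue='home' → ok
game_id=201: venue='neutral' → major
game_id=202: venue='neutral' → major
game_id=203: venue='neutral' → major
game_id=204: venue='home' → ok
game_id=205: ELSE → silver
game_id=206: ELSE → silver
game_id=207: venue='home' → ok
game_id=208: venue='home' → ok
game_id=209: venue='neutral' → major
game_id=210: venue='neutral' → major
game_id=211: ELSE → silver
game_id=212: venue='home' → ok

ok, major, major, major, ok, silver, silver, ok, ok, major, major, silver, ok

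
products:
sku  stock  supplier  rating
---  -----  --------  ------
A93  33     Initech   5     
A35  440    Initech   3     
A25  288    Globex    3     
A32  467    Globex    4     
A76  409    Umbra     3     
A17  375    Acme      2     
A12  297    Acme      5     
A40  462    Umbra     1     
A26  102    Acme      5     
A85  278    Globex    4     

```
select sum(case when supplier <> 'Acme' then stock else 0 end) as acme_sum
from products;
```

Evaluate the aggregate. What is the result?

sku=A93: ✓ → 33
sku=A35: ✓ → 440
sku=A25: ✓ → 288
sku=A32: ✓ → 467
sku=A76: ✓ → 409
sku=A17: ✗
sku=A12: ✗
sku=A40: ✓ → 462
sku=A26: ✗
sku=A85: ✓ → 278
acme_sum = 33 + 440 + 288 + 467 + 409 + 462 + 278 = 2377

2377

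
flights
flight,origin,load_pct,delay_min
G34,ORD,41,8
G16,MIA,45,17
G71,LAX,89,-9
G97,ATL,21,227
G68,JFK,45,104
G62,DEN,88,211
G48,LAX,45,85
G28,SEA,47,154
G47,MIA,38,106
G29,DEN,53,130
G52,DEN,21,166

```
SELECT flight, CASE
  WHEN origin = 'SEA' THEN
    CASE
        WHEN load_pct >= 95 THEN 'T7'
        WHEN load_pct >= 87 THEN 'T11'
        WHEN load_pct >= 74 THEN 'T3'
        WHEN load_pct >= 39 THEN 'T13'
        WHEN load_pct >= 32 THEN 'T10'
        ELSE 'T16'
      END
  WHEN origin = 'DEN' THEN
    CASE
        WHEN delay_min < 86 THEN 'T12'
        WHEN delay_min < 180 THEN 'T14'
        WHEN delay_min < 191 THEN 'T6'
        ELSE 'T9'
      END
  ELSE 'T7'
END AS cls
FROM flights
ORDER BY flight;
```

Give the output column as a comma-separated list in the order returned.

T7, T13, T14, T7, T7, T7, T14, T9, T7, T7, T7

flight=G16: origin='MIA' → outer ELSE → T7
flight=G28: origin='SEA' → inner[load_pct >= 39] → T13
flight=G29: origin='DEN' → inner[delay_min < 180] → T14
flight=G34: origin='ORD' → outer ELSE → T7
flight=G47: origin='MIA' → outer ELSE → T7
flight=G48: origin='LAX' → outer ELSE → T7
flight=G52: origin='DEN' → inner[delay_min < 180] → T14
flight=G62: origin='DEN' → inner[ELSE] → T9
flight=G68: origin='JFK' → outer ELSE → T7
flight=G71: origin='LAX' → outer ELSE → T7
flight=G97: origin='ATL' → outer ELSE → T7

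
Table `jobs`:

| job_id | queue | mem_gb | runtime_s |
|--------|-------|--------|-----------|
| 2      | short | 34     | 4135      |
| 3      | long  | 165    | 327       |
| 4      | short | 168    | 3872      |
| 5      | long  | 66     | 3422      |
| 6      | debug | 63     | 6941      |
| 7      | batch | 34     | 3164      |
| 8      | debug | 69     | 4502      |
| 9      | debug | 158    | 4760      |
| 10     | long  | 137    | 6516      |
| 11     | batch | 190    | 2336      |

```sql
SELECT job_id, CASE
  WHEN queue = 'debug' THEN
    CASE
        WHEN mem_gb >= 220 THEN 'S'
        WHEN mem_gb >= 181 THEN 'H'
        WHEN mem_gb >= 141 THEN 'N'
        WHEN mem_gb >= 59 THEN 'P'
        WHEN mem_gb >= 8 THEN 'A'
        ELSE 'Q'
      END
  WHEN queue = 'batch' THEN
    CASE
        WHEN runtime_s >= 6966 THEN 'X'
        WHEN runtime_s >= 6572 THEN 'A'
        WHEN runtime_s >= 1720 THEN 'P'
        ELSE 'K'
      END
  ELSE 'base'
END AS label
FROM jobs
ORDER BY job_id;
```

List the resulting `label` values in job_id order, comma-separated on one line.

base, base, base, base, P, P, P, N, base, P

job_id=2: queue='short' → outer ELSE → base
job_id=3: queue='long' → outer ELSE → base
job_id=4: queue='short' → outer ELSE → base
job_id=5: queue='long' → outer ELSE → base
job_id=6: queue='debug' → inner[mem_gb >= 59] → P
job_id=7: queue='batch' → inner[runtime_s >= 1720] → P
job_id=8: queue='debug' → inner[mem_gb >= 59] → P
job_id=9: queue='debug' → inner[mem_gb >= 141] → N
job_id=10: queue='long' → outer ELSE → base
job_id=11: queue='batch' → inner[runtime_s >= 1720] → P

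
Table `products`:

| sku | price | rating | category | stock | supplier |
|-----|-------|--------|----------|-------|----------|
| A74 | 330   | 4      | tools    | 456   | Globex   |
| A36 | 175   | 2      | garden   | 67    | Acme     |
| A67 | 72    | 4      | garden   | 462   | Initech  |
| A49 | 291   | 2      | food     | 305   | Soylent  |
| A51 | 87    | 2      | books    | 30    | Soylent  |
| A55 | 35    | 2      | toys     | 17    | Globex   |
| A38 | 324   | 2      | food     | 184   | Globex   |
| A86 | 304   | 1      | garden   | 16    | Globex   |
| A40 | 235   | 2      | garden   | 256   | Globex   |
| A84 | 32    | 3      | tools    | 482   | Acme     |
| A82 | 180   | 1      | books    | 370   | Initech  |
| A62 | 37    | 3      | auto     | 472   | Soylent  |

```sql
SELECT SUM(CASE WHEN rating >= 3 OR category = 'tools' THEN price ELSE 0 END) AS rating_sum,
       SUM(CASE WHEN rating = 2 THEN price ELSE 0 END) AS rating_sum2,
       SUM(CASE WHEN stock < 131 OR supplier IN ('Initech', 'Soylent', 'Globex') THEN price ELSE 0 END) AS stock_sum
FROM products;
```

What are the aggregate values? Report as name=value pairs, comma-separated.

[rating_sum: rating >= 3 OR category = 'tools']
sku=A74: ✓ → 330
sku=A36: ✗
sku=A67: ✓ → 72
sku=A49: ✗
sku=A51: ✗
sku=A55: ✗
sku=A38: ✗
sku=A86: ✗
sku=A40: ✗
sku=A84: ✓ → 32
sku=A82: ✗
sku=A62: ✓ → 37
rating_sum = 330 + 72 + 32 + 37 = 471
—
[rating_sum2: rating = 2]
sku=A74: ✗
sku=A36: ✓ → 175
sku=A67: ✗
sku=A49: ✓ → 291
sku=A51: ✓ → 87
sku=A55: ✓ → 35
sku=A38: ✓ → 324
sku=A86: ✗
sku=A40: ✓ → 235
sku=A84: ✗
sku=A82: ✗
sku=A62: ✗
rating_sum2 = 175 + 291 + 87 + 35 + 324 + 235 = 1147
—
[stock_sum: stock < 131 OR supplier IN ('Initech', 'Soylent', 'Globex')]
sku=A74: ✓ → 330
sku=A36: ✓ → 175
sku=A67: ✓ → 72
sku=A49: ✓ → 291
sku=A51: ✓ → 87
sku=A55: ✓ → 35
sku=A38: ✓ → 324
sku=A86: ✓ → 304
sku=A40: ✓ → 235
sku=A84: ✗
sku=A82: ✓ → 180
sku=A62: ✓ → 37
stock_sum = 330 + 175 + 72 + 291 + 87 + 35 + 324 + 304 + 235 + 180 + 37 = 2070

rating_sum=471, rating_sum2=1147, stock_sum=2070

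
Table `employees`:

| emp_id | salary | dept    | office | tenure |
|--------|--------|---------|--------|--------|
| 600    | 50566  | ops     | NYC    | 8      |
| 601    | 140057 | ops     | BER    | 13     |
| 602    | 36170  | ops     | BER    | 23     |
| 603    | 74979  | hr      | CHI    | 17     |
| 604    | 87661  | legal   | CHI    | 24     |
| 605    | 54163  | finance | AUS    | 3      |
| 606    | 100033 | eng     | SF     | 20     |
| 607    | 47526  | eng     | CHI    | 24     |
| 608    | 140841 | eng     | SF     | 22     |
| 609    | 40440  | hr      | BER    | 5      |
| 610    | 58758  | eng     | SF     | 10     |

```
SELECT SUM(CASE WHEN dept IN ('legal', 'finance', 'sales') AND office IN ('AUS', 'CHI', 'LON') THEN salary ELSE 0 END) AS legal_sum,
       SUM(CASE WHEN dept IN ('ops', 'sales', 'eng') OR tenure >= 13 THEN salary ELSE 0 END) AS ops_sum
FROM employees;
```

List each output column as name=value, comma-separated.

legal_sum=141824, ops_sum=736591

[legal_sum: dept IN ('legal', 'finance', 'sales') AND office IN ('AUS', 'CHI', 'LON')]
emp_id=600: ✗
emp_id=601: ✗
emp_id=602: ✗
emp_id=603: ✗
emp_id=604: ✓ → 87661
emp_id=605: ✓ → 54163
emp_id=606: ✗
emp_id=607: ✗
emp_id=608: ✗
emp_id=609: ✗
emp_id=610: ✗
legal_sum = 87661 + 54163 = 141824
—
[ops_sum: dept IN ('ops', 'sales', 'eng') OR tenure >= 13]
emp_id=600: ✓ → 50566
emp_id=601: ✓ → 140057
emp_id=602: ✓ → 36170
emp_id=603: ✓ → 74979
emp_id=604: ✓ → 87661
emp_id=605: ✗
emp_id=606: ✓ → 100033
emp_id=607: ✓ → 47526
emp_id=608: ✓ → 140841
emp_id=609: ✗
emp_id=610: ✓ → 58758
ops_sum = 50566 + 140057 + 36170 + 74979 + 87661 + 100033 + 47526 + 140841 + 58758 = 736591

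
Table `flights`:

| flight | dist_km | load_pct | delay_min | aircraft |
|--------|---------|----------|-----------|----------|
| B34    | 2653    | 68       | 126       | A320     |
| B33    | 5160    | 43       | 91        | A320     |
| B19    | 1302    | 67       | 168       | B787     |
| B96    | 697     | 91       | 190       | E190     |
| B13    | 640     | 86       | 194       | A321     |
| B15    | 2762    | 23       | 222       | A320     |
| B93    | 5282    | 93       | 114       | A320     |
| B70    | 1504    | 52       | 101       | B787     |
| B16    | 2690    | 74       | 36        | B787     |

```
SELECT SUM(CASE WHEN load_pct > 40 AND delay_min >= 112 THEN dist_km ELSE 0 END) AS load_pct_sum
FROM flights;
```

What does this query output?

10574

flight=B34: ✓ → 2653
flight=B33: ✗
flight=B19: ✓ → 1302
flight=B96: ✓ → 697
flight=B13: ✓ → 640
flight=B15: ✗
flight=B93: ✓ → 5282
flight=B70: ✗
flight=B16: ✗
load_pct_sum = 2653 + 1302 + 697 + 640 + 5282 = 10574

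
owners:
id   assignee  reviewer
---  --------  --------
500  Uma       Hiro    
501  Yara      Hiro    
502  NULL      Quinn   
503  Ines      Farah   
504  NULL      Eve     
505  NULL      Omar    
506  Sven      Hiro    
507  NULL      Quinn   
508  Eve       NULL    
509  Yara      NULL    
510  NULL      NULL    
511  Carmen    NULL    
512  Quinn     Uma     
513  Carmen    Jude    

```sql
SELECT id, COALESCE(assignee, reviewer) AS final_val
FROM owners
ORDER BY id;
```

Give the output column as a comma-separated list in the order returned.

Uma, Yara, Quinn, Ines, Eve, Omar, Sven, Quinn, Eve, Yara, NULL, Carmen, Quinn, Carmen

id=500: assignee=Uma → Uma
id=501: assignee=Yara → Yara
id=502: assignee=NULL, reviewer=Quinn → Quinn
id=503: assignee=Ines → Ines
id=504: assignee=NULL, reviewer=Eve → Eve
id=505: assignee=NULL, reviewer=Omar → Omar
id=506: assignee=Sven → Sven
id=507: assignee=NULL, reviewer=Quinn → Quinn
id=508: assignee=Eve → Eve
id=509: assignee=Yara → Yara
id=510: assignee=NULL, reviewer=NULL (all NULL) → NULL
id=511: assignee=Carmen → Carmen
id=512: assignee=Quinn → Quinn
id=513: assignee=Carmen → Carmen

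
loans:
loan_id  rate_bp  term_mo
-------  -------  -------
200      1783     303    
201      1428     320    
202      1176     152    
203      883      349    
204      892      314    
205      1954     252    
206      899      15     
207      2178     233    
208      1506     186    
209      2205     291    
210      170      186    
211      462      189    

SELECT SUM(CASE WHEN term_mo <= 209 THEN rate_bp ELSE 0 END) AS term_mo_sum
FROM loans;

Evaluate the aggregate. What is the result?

loan_id=200: ✗
loan_id=201: ✗
loan_id=202: ✓ → 1176
loan_id=203: ✗
loan_id=204: ✗
loan_id=205: ✗
loan_id=206: ✓ → 899
loan_id=207: ✗
loan_id=208: ✓ → 1506
loan_id=209: ✗
loan_id=210: ✓ → 170
loan_id=211: ✓ → 462
term_mo_sum = 1176 + 899 + 1506 + 170 + 462 = 4213

4213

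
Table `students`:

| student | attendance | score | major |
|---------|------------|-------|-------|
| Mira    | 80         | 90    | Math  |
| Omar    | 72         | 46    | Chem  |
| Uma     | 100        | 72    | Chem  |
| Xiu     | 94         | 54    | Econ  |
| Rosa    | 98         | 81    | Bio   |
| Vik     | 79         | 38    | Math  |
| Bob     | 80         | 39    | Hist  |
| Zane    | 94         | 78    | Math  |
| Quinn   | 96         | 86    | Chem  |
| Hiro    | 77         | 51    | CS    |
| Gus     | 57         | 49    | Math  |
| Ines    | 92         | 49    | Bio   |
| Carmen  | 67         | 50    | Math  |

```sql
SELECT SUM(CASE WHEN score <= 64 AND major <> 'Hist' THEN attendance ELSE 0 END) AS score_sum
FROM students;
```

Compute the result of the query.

student=Mira: ✗
student=Omar: ✓ → 72
student=Uma: ✗
student=Xiu: ✓ → 94
student=Rosa: ✗
student=Vik: ✓ → 79
student=Bob: ✗
student=Zane: ✗
student=Quinn: ✗
student=Hiro: ✓ → 77
student=Gus: ✓ → 57
student=Ines: ✓ → 92
student=Carmen: ✓ → 67
score_sum = 72 + 94 + 79 + 77 + 57 + 92 + 67 = 538

538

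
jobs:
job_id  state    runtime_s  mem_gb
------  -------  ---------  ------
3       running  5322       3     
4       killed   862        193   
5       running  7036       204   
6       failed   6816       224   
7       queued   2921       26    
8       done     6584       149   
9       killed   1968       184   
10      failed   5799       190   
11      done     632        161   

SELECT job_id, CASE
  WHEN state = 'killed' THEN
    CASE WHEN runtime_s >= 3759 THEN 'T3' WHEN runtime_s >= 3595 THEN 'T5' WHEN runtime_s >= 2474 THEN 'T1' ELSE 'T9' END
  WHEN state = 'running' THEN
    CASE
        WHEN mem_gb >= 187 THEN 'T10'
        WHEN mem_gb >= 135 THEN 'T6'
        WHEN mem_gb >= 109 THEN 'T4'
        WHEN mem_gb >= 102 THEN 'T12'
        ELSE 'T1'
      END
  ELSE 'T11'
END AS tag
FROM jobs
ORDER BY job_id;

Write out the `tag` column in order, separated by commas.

job_id=3: state='running' → inner[ELSE] → T1
job_id=4: state='killed' → inner[ELSE] → T9
job_id=5: state='running' → inner[mem_gb >= 187] → T10
job_id=6: state='failed' → outer ELSE → T11
job_id=7: state='queued' → outer ELSE → T11
job_id=8: state='done' → outer ELSE → T11
job_id=9: state='killed' → inner[ELSE] → T9
job_id=10: state='failed' → outer ELSE → T11
job_id=11: state='done' → outer ELSE → T11

T1, T9, T10, T11, T11, T11, T9, T11, T11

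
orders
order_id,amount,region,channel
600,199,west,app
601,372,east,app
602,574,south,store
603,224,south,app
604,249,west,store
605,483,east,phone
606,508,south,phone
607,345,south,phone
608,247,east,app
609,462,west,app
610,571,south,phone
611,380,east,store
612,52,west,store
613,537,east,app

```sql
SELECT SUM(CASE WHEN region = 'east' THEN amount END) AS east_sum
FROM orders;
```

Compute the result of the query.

2019

order_id=600: ✗
order_id=601: ✓ → 372
order_id=602: ✗
order_id=603: ✗
order_id=604: ✗
order_id=605: ✓ → 483
order_id=606: ✗
order_id=607: ✗
order_id=608: ✓ → 247
order_id=609: ✗
order_id=610: ✗
order_id=611: ✓ → 380
order_id=612: ✗
order_id=613: ✓ → 537
east_sum = 372 + 483 + 247 + 380 + 537 = 2019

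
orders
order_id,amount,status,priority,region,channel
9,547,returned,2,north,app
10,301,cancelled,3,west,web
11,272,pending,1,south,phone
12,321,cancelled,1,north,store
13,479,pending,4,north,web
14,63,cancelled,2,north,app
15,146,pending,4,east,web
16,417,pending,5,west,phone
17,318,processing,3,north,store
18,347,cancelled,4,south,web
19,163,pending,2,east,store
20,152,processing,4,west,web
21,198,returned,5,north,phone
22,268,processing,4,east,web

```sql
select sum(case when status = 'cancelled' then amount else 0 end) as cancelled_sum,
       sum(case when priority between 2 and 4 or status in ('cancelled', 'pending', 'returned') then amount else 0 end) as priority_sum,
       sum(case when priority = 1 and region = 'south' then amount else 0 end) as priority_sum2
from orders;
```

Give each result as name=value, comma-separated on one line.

cancelled_sum=1032, priority_sum=3992, priority_sum2=272

[cancelled_sum: status = 'cancelled']
order_id=9: ✗
order_id=10: ✓ → 301
order_id=11: ✗
order_id=12: ✓ → 321
order_id=13: ✗
order_id=14: ✓ → 63
order_id=15: ✗
order_id=16: ✗
order_id=17: ✗
order_id=18: ✓ → 347
order_id=19: ✗
order_id=20: ✗
order_id=21: ✗
order_id=22: ✗
cancelled_sum = 301 + 321 + 63 + 347 = 1032
—
[priority_sum: priority between 2 and 4 or status in ('cancelled', 'pending', 'returned')]
order_id=9: ✓ → 547
order_id=10: ✓ → 301
order_id=11: ✓ → 272
order_id=12: ✓ → 321
order_id=13: ✓ → 479
order_id=14: ✓ → 63
order_id=15: ✓ → 146
order_id=16: ✓ → 417
order_id=17: ✓ → 318
order_id=18: ✓ → 347
order_id=19: ✓ → 163
order_id=20: ✓ → 152
order_id=21: ✓ → 198
order_id=22: ✓ → 268
priority_sum = 547 + 301 + 272 + 321 + 479 + 63 + 146 + 417 + 318 + 347 + 163 + 152 + 198 + 268 = 3992
—
[priority_sum2: priority = 1 and region = 'south']
order_id=9: ✗
order_id=10: ✗
order_id=11: ✓ → 272
order_id=12: ✗
order_id=13: ✗
order_id=14: ✗
order_id=15: ✗
order_id=16: ✗
order_id=17: ✗
order_id=18: ✗
order_id=19: ✗
order_id=20: ✗
order_id=21: ✗
order_id=22: ✗
priority_sum2 = 272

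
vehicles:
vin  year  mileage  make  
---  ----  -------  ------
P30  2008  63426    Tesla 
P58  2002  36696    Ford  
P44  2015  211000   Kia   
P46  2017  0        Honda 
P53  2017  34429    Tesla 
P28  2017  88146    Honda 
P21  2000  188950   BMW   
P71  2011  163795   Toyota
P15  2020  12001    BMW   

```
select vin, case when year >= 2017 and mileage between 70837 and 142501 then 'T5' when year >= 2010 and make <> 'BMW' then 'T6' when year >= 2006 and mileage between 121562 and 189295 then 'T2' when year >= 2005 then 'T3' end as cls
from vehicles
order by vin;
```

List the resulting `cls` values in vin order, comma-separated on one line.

T3, NULL, T5, T3, T6, T6, T6, NULL, T6

vin=P15: year >= 2005 → T3
vin=P21: (no match → NULL) → NULL
vin=P28: year >= 2017 and mileage between 70837 and 142501 → T5
vin=P30: year >= 2005 → T3
vin=P44: year >= 2010 and make <> 'BMW' → T6
vin=P46: year >= 2010 and make <> 'BMW' → T6
vin=P53: year >= 2010 and make <> 'BMW' → T6
vin=P58: (no match → NULL) → NULL
vin=P71: year >= 2010 and make <> 'BMW' → T6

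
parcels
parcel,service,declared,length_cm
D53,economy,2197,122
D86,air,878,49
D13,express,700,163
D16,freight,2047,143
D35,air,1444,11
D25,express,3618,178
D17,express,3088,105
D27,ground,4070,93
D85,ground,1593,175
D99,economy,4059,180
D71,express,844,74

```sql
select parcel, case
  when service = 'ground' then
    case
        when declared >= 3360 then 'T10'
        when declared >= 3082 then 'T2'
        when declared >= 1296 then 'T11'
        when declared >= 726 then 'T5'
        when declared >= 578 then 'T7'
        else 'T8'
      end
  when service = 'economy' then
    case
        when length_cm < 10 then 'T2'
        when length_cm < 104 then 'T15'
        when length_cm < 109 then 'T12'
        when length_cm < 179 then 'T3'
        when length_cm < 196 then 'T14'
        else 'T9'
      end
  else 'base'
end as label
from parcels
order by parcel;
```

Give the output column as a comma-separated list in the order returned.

parcel=D13: service='express' → outer ELSE → base
parcel=D16: service='freight' → outer ELSE → base
parcel=D17: service='express' → outer ELSE → base
parcel=D25: service='express' → outer ELSE → base
parcel=D27: service='ground' → inner[declared >= 3360] → T10
parcel=D35: service='air' → outer ELSE → base
parcel=D53: service='economy' → inner[length_cm < 179] → T3
parcel=D71: service='express' → outer ELSE → base
parcel=D85: service='ground' → inner[declared >= 1296] → T11
parcel=D86: service='air' → outer ELSE → base
parcel=D99: service='economy' → inner[length_cm < 196] → T14

base, base, base, base, T10, base, T3, base, T11, base, T14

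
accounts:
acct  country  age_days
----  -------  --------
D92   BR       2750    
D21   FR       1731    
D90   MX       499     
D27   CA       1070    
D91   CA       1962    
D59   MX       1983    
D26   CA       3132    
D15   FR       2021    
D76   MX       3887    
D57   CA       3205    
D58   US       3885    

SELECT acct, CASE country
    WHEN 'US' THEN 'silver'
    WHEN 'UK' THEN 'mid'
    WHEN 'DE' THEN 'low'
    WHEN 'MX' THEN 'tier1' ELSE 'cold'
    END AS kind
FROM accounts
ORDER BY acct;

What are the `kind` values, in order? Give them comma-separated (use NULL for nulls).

cold, cold, cold, cold, cold, silver, tier1, tier1, tier1, cold, cold

acct=D15: ELSE → cold
acct=D21: ELSE → cold
acct=D26: ELSE → cold
acct=D27: ELSE → cold
acct=D57: ELSE → cold
acct=D58: country='US' → silver
acct=D59: country='MX' → tier1
acct=D76: country='MX' → tier1
acct=D90: country='MX' → tier1
acct=D91: ELSE → cold
acct=D92: ELSE → cold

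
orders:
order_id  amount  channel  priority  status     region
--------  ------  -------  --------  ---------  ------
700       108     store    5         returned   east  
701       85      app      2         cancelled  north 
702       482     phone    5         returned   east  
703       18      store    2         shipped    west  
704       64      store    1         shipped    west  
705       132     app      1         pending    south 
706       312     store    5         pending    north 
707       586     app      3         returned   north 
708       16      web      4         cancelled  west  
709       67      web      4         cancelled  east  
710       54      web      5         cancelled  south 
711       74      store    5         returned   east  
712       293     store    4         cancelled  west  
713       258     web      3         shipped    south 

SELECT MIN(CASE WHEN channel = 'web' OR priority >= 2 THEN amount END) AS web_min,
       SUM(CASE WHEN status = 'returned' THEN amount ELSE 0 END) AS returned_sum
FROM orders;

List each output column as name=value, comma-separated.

web_min=16, returned_sum=1250

[web_min: channel = 'web' OR priority >= 2]
order_id=700: ✓ → 108
order_id=701: ✓ → 85
order_id=702: ✓ → 482
order_id=703: ✓ → 18
order_id=704: ✗
order_id=705: ✗
order_id=706: ✓ → 312
order_id=707: ✓ → 586
order_id=708: ✓ → 16
order_id=709: ✓ → 67
order_id=710: ✓ → 54
order_id=711: ✓ → 74
order_id=712: ✓ → 293
order_id=713: ✓ → 258
web_min = MIN(108, 85, 482, 18, 312, 586, 16, 67, 54, 74, 293, 258) = 16
—
[returned_sum: status = 'returned']
order_id=700: ✓ → 108
order_id=701: ✗
order_id=702: ✓ → 482
order_id=703: ✗
order_id=704: ✗
order_id=705: ✗
order_id=706: ✗
order_id=707: ✓ → 586
order_id=708: ✗
order_id=709: ✗
order_id=710: ✗
order_id=711: ✓ → 74
order_id=712: ✗
order_id=713: ✗
returned_sum = 108 + 482 + 586 + 74 = 1250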